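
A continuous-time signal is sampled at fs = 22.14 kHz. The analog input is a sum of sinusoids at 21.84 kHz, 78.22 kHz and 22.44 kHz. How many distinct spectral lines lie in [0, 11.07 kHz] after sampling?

2

fs/2 = 11.07 kHz.
21.84 kHz > fs/2 = 11.07 kHz, folds to fs − 21.84 kHz = 0.3 kHz.
78.22 kHz mod fs = 11.8 kHz.
11.8 kHz > fs/2 = 11.07 kHz, folds to fs − 11.8 kHz = 10.34 kHz.
22.44 kHz mod fs = 0.3 kHz.
0.3 kHz ≤ fs/2 = 11.07 kHz, appears at 0.3 kHz.
Distinct values: {0.3 kHz, 10.34 kHz} → 2.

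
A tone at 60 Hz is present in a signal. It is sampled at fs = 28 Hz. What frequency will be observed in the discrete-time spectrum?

4 Hz

60 Hz mod fs = 4 Hz.
4 Hz ≤ fs/2 = 14 Hz, appears at 4 Hz.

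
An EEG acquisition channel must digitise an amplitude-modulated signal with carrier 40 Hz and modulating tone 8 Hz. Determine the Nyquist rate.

96 Hz

AM sidebands sit at fc ± fm = 32 Hz and 48 Hz.
Highest-frequency component: 48 Hz.
Nyquist rate = 2 × 48 Hz = 96 Hz.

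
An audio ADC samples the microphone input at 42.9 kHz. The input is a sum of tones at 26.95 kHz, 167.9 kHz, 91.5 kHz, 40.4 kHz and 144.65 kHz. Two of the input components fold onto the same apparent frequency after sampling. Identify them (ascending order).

26.95 kHz, 144.65 kHz

fs/2 = 21.45 kHz.
26.95 kHz > fs/2 = 21.45 kHz, folds to fs − 26.95 kHz = 15.95 kHz.
167.9 kHz mod fs = 39.2 kHz.
39.2 kHz > fs/2 = 21.45 kHz, folds to fs − 39.2 kHz = 3.7 kHz.
91.5 kHz mod fs = 5.7 kHz.
5.7 kHz ≤ fs/2 = 21.45 kHz, appears at 5.7 kHz.
40.4 kHz > fs/2 = 21.45 kHz, folds to fs − 40.4 kHz = 2.5 kHz.
144.65 kHz mod fs = 15.95 kHz.
15.95 kHz ≤ fs/2 = 21.45 kHz, appears at 15.95 kHz.
26.95 kHz and 144.65 kHz both map to 15.95 kHz.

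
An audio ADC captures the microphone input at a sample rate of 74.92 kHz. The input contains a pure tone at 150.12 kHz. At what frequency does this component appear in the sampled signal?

150.12 kHz mod fs = 0.28 kHz.
0.28 kHz ≤ fs/2 = 37.46 kHz, appears at 0.28 kHz.

0.28 kHz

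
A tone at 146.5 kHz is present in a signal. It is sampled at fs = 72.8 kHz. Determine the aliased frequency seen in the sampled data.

0.9 kHz

146.5 kHz mod fs = 0.9 kHz.
0.9 kHz ≤ fs/2 = 36.4 kHz, appears at 0.9 kHz.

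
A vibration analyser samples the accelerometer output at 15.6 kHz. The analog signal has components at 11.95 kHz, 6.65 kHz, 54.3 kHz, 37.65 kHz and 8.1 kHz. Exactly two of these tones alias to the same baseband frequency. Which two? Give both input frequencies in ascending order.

fs/2 = 7.8 kHz.
11.95 kHz > fs/2 = 7.8 kHz, folds to fs − 11.95 kHz = 3.65 kHz.
6.65 kHz ≤ fs/2 = 7.8 kHz, passes unchanged.
54.3 kHz mod fs = 7.5 kHz.
7.5 kHz ≤ fs/2 = 7.8 kHz, appears at 7.5 kHz.
37.65 kHz mod fs = 6.45 kHz.
6.45 kHz ≤ fs/2 = 7.8 kHz, appears at 6.45 kHz.
8.1 kHz > fs/2 = 7.8 kHz, folds to fs − 8.1 kHz = 7.5 kHz.
8.1 kHz and 54.3 kHz both map to 7.5 kHz.

8.1 kHz, 54.3 kHz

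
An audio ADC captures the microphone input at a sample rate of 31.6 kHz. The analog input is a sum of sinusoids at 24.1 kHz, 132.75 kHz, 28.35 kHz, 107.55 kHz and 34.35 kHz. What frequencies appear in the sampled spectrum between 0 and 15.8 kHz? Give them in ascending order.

fs/2 = 15.8 kHz.
24.1 kHz > fs/2 = 15.8 kHz, folds to fs − 24.1 kHz = 7.5 kHz.
132.75 kHz mod fs = 6.35 kHz.
6.35 kHz ≤ fs/2 = 15.8 kHz, appears at 6.35 kHz.
28.35 kHz > fs/2 = 15.8 kHz, folds to fs − 28.35 kHz = 3.25 kHz.
107.55 kHz mod fs = 12.75 kHz.
12.75 kHz ≤ fs/2 = 15.8 kHz, appears at 12.75 kHz.
34.35 kHz mod fs = 2.75 kHz.
2.75 kHz ≤ fs/2 = 15.8 kHz, appears at 2.75 kHz.
Distinct values: {2.75 kHz, 3.25 kHz, 6.35 kHz, 7.5 kHz, 12.75 kHz}.

2.75 kHz, 3.25 kHz, 6.35 kHz, 7.5 kHz, 12.75 kHz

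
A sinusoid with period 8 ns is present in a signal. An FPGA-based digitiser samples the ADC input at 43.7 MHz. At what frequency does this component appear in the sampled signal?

6.1 MHz

T = 8 ns → f = 1/T = 125 MHz.
125 MHz mod fs = 37.6 MHz.
37.6 MHz > fs/2 = 21.85 MHz, folds to fs − 37.6 MHz = 6.1 MHz.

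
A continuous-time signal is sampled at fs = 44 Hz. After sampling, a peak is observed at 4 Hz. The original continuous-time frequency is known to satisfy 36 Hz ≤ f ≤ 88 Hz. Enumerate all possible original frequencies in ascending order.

40 Hz, 48 Hz, 84 Hz

Frequencies that alias to 4 Hz are k·fs ± 4 Hz for integer k ≥ 0.
k=0: 4 Hz.
k=1: 40 Hz, 48 Hz.
k=2: 84 Hz, 92 Hz.
k=3: 128 Hz, 136 Hz.
Within [36 Hz, 88 Hz]: 40 Hz, 48 Hz, 84 Hz.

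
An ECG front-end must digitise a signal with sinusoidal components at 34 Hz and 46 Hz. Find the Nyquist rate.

92 Hz

Highest-frequency component: 46 Hz.
Nyquist rate = 2 × 46 Hz = 92 Hz.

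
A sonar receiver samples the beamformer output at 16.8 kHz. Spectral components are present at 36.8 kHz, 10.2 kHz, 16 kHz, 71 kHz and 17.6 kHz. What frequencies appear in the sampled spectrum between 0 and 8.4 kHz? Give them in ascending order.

fs/2 = 8.4 kHz.
36.8 kHz mod fs = 3.2 kHz.
3.2 kHz ≤ fs/2 = 8.4 kHz, appears at 3.2 kHz.
10.2 kHz > fs/2 = 8.4 kHz, folds to fs − 10.2 kHz = 6.6 kHz.
16 kHz > fs/2 = 8.4 kHz, folds to fs − 16 kHz = 0.8 kHz.
71 kHz mod fs = 3.8 kHz.
3.8 kHz ≤ fs/2 = 8.4 kHz, appears at 3.8 kHz.
17.6 kHz mod fs = 0.8 kHz.
0.8 kHz ≤ fs/2 = 8.4 kHz, appears at 0.8 kHz.
Distinct values: {0.8 kHz, 3.2 kHz, 3.8 kHz, 6.6 kHz}.

0.8 kHz, 3.2 kHz, 3.8 kHz, 6.6 kHz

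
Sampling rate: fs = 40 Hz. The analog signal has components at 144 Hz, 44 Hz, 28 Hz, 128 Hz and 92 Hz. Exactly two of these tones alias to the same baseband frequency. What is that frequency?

12 Hz

fs/2 = 20 Hz.
144 Hz mod fs = 24 Hz.
24 Hz > fs/2 = 20 Hz, folds to fs − 24 Hz = 16 Hz.
44 Hz mod fs = 4 Hz.
4 Hz ≤ fs/2 = 20 Hz, appears at 4 Hz.
28 Hz > fs/2 = 20 Hz, folds to fs − 28 Hz = 12 Hz.
128 Hz mod fs = 8 Hz.
8 Hz ≤ fs/2 = 20 Hz, appears at 8 Hz.
92 Hz mod fs = 12 Hz.
12 Hz ≤ fs/2 = 20 Hz, appears at 12 Hz.
28 Hz and 92 Hz both map to 12 Hz.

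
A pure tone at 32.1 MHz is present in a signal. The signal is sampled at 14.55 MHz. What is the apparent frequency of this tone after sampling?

3 MHz

32.1 MHz mod fs = 3 MHz.
3 MHz ≤ fs/2 = 7.275 MHz, appears at 3 MHz.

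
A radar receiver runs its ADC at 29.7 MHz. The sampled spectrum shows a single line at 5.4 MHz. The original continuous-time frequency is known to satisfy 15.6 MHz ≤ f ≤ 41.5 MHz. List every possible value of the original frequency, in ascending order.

24.3 MHz, 35.1 MHz

Frequencies that alias to 5.4 MHz are k·fs ± 5.4 MHz for integer k ≥ 0.
k=0: 5.4 MHz.
k=1: 24.3 MHz, 35.1 MHz.
k=2: 54 MHz, 64.8 MHz.
Within [15.6 MHz, 41.5 MHz]: 24.3 MHz, 35.1 MHz.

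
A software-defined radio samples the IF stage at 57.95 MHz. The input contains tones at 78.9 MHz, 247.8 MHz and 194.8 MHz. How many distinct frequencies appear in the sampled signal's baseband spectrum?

2

fs/2 = 28.975 MHz.
78.9 MHz mod fs = 20.95 MHz.
20.95 MHz ≤ fs/2 = 28.975 MHz, appears at 20.95 MHz.
247.8 MHz mod fs = 16 MHz.
16 MHz ≤ fs/2 = 28.975 MHz, appears at 16 MHz.
194.8 MHz mod fs = 20.95 MHz.
20.95 MHz ≤ fs/2 = 28.975 MHz, appears at 20.95 MHz.
Distinct values: {16 MHz, 20.95 MHz} → 2.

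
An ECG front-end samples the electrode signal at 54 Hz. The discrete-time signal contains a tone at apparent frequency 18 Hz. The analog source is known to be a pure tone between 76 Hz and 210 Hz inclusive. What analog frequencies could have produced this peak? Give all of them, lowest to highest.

90 Hz, 126 Hz, 144 Hz, 180 Hz, 198 Hz

Frequencies that alias to 18 Hz are k·fs ± 18 Hz for integer k ≥ 0.
k=0: 18 Hz.
k=1: 36 Hz, 72 Hz.
k=2: 90 Hz, 126 Hz.
k=3: 144 Hz, 180 Hz.
k=4: 198 Hz, 234 Hz.
k=5: 252 Hz, 288 Hz.
Within [76 Hz, 210 Hz]: 90 Hz, 126 Hz, 144 Hz, 180 Hz, 198 Hz.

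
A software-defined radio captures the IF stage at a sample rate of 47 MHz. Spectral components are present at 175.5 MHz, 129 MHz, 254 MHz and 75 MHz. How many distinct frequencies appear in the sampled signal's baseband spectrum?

fs/2 = 23.5 MHz.
175.5 MHz mod fs = 34.5 MHz.
34.5 MHz > fs/2 = 23.5 MHz, folds to fs − 34.5 MHz = 12.5 MHz.
129 MHz mod fs = 35 MHz.
35 MHz > fs/2 = 23.5 MHz, folds to fs − 35 MHz = 12 MHz.
254 MHz mod fs = 19 MHz.
19 MHz ≤ fs/2 = 23.5 MHz, appears at 19 MHz.
75 MHz mod fs = 28 MHz.
28 MHz > fs/2 = 23.5 MHz, folds to fs − 28 MHz = 19 MHz.
Distinct values: {12 MHz, 12.5 MHz, 19 MHz} → 3.

3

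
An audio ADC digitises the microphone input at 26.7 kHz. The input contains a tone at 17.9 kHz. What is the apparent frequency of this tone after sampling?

17.9 kHz > fs/2 = 13.35 kHz, folds to fs − 17.9 kHz = 8.8 kHz.

8.8 kHz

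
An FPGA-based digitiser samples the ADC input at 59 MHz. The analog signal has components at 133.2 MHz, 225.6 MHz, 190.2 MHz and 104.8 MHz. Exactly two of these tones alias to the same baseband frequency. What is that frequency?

13.2 MHz

fs/2 = 29.5 MHz.
133.2 MHz mod fs = 15.2 MHz.
15.2 MHz ≤ fs/2 = 29.5 MHz, appears at 15.2 MHz.
225.6 MHz mod fs = 48.6 MHz.
48.6 MHz > fs/2 = 29.5 MHz, folds to fs − 48.6 MHz = 10.4 MHz.
190.2 MHz mod fs = 13.2 MHz.
13.2 MHz ≤ fs/2 = 29.5 MHz, appears at 13.2 MHz.
104.8 MHz mod fs = 45.8 MHz.
45.8 MHz > fs/2 = 29.5 MHz, folds to fs − 45.8 MHz = 13.2 MHz.
104.8 MHz and 190.2 MHz both map to 13.2 MHz.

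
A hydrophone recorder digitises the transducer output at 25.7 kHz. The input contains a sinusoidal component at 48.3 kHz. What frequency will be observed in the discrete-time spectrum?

48.3 kHz mod fs = 22.6 kHz.
22.6 kHz > fs/2 = 12.85 kHz, folds to fs − 22.6 kHz = 3.1 kHz.

3.1 kHz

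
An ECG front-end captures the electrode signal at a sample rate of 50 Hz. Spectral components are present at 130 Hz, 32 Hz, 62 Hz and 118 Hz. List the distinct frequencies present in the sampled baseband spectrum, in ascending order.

12 Hz, 18 Hz, 20 Hz

fs/2 = 25 Hz.
130 Hz mod fs = 30 Hz.
30 Hz > fs/2 = 25 Hz, folds to fs − 30 Hz = 20 Hz.
32 Hz > fs/2 = 25 Hz, folds to fs − 32 Hz = 18 Hz.
62 Hz mod fs = 12 Hz.
12 Hz ≤ fs/2 = 25 Hz, appears at 12 Hz.
118 Hz mod fs = 18 Hz.
18 Hz ≤ fs/2 = 25 Hz, appears at 18 Hz.
Distinct values: {12 Hz, 18 Hz, 20 Hz}.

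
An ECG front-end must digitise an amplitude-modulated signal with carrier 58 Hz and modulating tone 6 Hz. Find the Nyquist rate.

128 Hz

AM sidebands sit at fc ± fm = 52 Hz and 64 Hz.
Highest-frequency component: 64 Hz.
Nyquist rate = 2 × 64 Hz = 128 Hz.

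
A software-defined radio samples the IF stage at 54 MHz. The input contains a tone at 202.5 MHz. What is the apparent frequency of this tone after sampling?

202.5 MHz mod fs = 40.5 MHz.
40.5 MHz > fs/2 = 27 MHz, folds to fs − 40.5 MHz = 13.5 MHz.

13.5 MHz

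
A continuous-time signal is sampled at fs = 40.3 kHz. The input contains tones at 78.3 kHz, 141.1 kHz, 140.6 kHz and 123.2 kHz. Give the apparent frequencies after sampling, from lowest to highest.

2.3 kHz, 19.7 kHz, 20.1 kHz

fs/2 = 20.15 kHz.
78.3 kHz mod fs = 38 kHz.
38 kHz > fs/2 = 20.15 kHz, folds to fs − 38 kHz = 2.3 kHz.
141.1 kHz mod fs = 20.2 kHz.
20.2 kHz > fs/2 = 20.15 kHz, folds to fs − 20.2 kHz = 20.1 kHz.
140.6 kHz mod fs = 19.7 kHz.
19.7 kHz ≤ fs/2 = 20.15 kHz, appears at 19.7 kHz.
123.2 kHz mod fs = 2.3 kHz.
2.3 kHz ≤ fs/2 = 20.15 kHz, appears at 2.3 kHz.
Distinct values: {2.3 kHz, 19.7 kHz, 20.1 kHz}.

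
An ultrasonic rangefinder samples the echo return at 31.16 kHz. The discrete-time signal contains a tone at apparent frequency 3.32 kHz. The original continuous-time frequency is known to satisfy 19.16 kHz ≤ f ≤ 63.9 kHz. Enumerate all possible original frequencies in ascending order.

27.84 kHz, 34.48 kHz, 59 kHz

Frequencies that alias to 3.32 kHz are k·fs ± 3.32 kHz for integer k ≥ 0.
k=0: 3.32 kHz.
k=1: 27.84 kHz, 34.48 kHz.
k=2: 59 kHz, 65.64 kHz.
k=3: 90.16 kHz, 96.8 kHz.
Within [19.16 kHz, 63.9 kHz]: 27.84 kHz, 34.48 kHz, 59 kHz.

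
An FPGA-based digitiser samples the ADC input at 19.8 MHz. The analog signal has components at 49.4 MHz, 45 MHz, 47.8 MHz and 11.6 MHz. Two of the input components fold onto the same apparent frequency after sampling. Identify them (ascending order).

11.6 MHz, 47.8 MHz

fs/2 = 9.9 MHz.
49.4 MHz mod fs = 9.8 MHz.
9.8 MHz ≤ fs/2 = 9.9 MHz, appears at 9.8 MHz.
45 MHz mod fs = 5.4 MHz.
5.4 MHz ≤ fs/2 = 9.9 MHz, appears at 5.4 MHz.
47.8 MHz mod fs = 8.2 MHz.
8.2 MHz ≤ fs/2 = 9.9 MHz, appears at 8.2 MHz.
11.6 MHz > fs/2 = 9.9 MHz, folds to fs − 11.6 MHz = 8.2 MHz.
11.6 MHz and 47.8 MHz both map to 8.2 MHz.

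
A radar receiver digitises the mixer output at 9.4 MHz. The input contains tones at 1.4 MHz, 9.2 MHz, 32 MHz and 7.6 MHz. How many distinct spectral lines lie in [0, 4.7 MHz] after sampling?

4

fs/2 = 4.7 MHz.
1.4 MHz ≤ fs/2 = 4.7 MHz, passes unchanged.
9.2 MHz > fs/2 = 4.7 MHz, folds to fs − 9.2 MHz = 0.2 MHz.
32 MHz mod fs = 3.8 MHz.
3.8 MHz ≤ fs/2 = 4.7 MHz, appears at 3.8 MHz.
7.6 MHz > fs/2 = 4.7 MHz, folds to fs − 7.6 MHz = 1.8 MHz.
Distinct values: {0.2 MHz, 1.4 MHz, 1.8 MHz, 3.8 MHz} → 4.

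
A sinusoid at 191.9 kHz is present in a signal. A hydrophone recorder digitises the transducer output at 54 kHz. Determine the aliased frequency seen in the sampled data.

191.9 kHz mod fs = 29.9 kHz.
29.9 kHz > fs/2 = 27 kHz, folds to fs − 29.9 kHz = 24.1 kHz.

24.1 kHz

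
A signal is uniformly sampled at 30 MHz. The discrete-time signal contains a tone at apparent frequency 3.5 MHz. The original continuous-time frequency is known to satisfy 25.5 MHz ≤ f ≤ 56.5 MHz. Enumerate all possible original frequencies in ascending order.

Frequencies that alias to 3.5 MHz are k·fs ± 3.5 MHz for integer k ≥ 0.
k=0: 3.5 MHz.
k=1: 26.5 MHz, 33.5 MHz.
k=2: 56.5 MHz, 63.5 MHz.
k=3: 86.5 MHz, 93.5 MHz.
Within [25.5 MHz, 56.5 MHz]: 26.5 MHz, 33.5 MHz, 56.5 MHz.

26.5 MHz, 33.5 MHz, 56.5 MHz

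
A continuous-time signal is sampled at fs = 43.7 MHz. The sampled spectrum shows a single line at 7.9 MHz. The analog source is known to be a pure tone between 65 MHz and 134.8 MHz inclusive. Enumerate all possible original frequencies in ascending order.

Frequencies that alias to 7.9 MHz are k·fs ± 7.9 MHz for integer k ≥ 0.
k=0: 7.9 MHz.
k=1: 35.8 MHz, 51.6 MHz.
k=2: 79.5 MHz, 95.3 MHz.
k=3: 123.2 MHz, 139 MHz.
k=4: 166.9 MHz, 182.7 MHz.
Within [65 MHz, 134.8 MHz]: 79.5 MHz, 95.3 MHz, 123.2 MHz.

79.5 MHz, 95.3 MHz, 123.2 MHz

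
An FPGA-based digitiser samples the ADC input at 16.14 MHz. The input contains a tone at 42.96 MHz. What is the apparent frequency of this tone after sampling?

5.46 MHz

42.96 MHz mod fs = 10.68 MHz.
10.68 MHz > fs/2 = 8.07 MHz, folds to fs − 10.68 MHz = 5.46 MHz.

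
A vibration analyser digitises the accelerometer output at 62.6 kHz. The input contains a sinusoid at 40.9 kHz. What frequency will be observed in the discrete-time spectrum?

40.9 kHz > fs/2 = 31.3 kHz, folds to fs − 40.9 kHz = 21.7 kHz.

21.7 kHz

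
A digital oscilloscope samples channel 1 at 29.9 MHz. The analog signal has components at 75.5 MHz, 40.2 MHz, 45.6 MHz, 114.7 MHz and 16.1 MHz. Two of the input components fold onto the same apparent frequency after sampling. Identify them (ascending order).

fs/2 = 14.95 MHz.
75.5 MHz mod fs = 15.7 MHz.
15.7 MHz > fs/2 = 14.95 MHz, folds to fs − 15.7 MHz = 14.2 MHz.
40.2 MHz mod fs = 10.3 MHz.
10.3 MHz ≤ fs/2 = 14.95 MHz, appears at 10.3 MHz.
45.6 MHz mod fs = 15.7 MHz.
15.7 MHz > fs/2 = 14.95 MHz, folds to fs − 15.7 MHz = 14.2 MHz.
114.7 MHz mod fs = 25 MHz.
25 MHz > fs/2 = 14.95 MHz, folds to fs − 25 MHz = 4.9 MHz.
16.1 MHz > fs/2 = 14.95 MHz, folds to fs − 16.1 MHz = 13.8 MHz.
45.6 MHz and 75.5 MHz both map to 14.2 MHz.

45.6 MHz, 75.5 MHz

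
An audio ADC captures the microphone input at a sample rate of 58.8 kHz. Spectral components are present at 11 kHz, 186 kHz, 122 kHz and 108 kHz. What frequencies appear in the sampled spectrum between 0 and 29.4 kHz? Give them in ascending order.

4.4 kHz, 9.6 kHz, 11 kHz

fs/2 = 29.4 kHz.
11 kHz ≤ fs/2 = 29.4 kHz, passes unchanged.
186 kHz mod fs = 9.6 kHz.
9.6 kHz ≤ fs/2 = 29.4 kHz, appears at 9.6 kHz.
122 kHz mod fs = 4.4 kHz.
4.4 kHz ≤ fs/2 = 29.4 kHz, appears at 4.4 kHz.
108 kHz mod fs = 49.2 kHz.
49.2 kHz > fs/2 = 29.4 kHz, folds to fs − 49.2 kHz = 9.6 kHz.
Distinct values: {4.4 kHz, 9.6 kHz, 11 kHz}.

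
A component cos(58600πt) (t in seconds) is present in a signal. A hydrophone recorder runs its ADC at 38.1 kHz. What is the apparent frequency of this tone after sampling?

ω = 58600π rad/s → f = ω/(2π) = 29300 Hz = 29.3 kHz.
29.3 kHz > fs/2 = 19.05 kHz, folds to fs − 29.3 kHz = 8.8 kHz.

8.8 kHz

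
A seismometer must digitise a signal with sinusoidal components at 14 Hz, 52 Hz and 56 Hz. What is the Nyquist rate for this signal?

112 Hz

Highest-frequency component: 56 Hz.
Nyquist rate = 2 × 56 Hz = 112 Hz.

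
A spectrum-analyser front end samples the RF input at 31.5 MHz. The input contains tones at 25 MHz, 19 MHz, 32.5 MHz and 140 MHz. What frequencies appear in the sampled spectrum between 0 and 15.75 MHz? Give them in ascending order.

1 MHz, 6.5 MHz, 12.5 MHz, 14 MHz

fs/2 = 15.75 MHz.
25 MHz > fs/2 = 15.75 MHz, folds to fs − 25 MHz = 6.5 MHz.
19 MHz > fs/2 = 15.75 MHz, folds to fs − 19 MHz = 12.5 MHz.
32.5 MHz mod fs = 1 MHz.
1 MHz ≤ fs/2 = 15.75 MHz, appears at 1 MHz.
140 MHz mod fs = 14 MHz.
14 MHz ≤ fs/2 = 15.75 MHz, appears at 14 MHz.
Distinct values: {1 MHz, 6.5 MHz, 12.5 MHz, 14 MHz}.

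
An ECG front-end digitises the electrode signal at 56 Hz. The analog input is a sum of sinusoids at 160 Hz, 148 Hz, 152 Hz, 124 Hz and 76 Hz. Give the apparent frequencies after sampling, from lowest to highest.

fs/2 = 28 Hz.
160 Hz mod fs = 48 Hz.
48 Hz > fs/2 = 28 Hz, folds to fs − 48 Hz = 8 Hz.
148 Hz mod fs = 36 Hz.
36 Hz > fs/2 = 28 Hz, folds to fs − 36 Hz = 20 Hz.
152 Hz mod fs = 40 Hz.
40 Hz > fs/2 = 28 Hz, folds to fs − 40 Hz = 16 Hz.
124 Hz mod fs = 12 Hz.
12 Hz ≤ fs/2 = 28 Hz, appears at 12 Hz.
76 Hz mod fs = 20 Hz.
20 Hz ≤ fs/2 = 28 Hz, appears at 20 Hz.
Distinct values: {8 Hz, 12 Hz, 16 Hz, 20 Hz}.

8 Hz, 12 Hz, 16 Hz, 20 Hz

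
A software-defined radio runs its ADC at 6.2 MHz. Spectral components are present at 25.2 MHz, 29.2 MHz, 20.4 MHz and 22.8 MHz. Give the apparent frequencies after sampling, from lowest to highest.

fs/2 = 3.1 MHz.
25.2 MHz mod fs = 0.4 MHz.
0.4 MHz ≤ fs/2 = 3.1 MHz, appears at 0.4 MHz.
29.2 MHz mod fs = 4.4 MHz.
4.4 MHz > fs/2 = 3.1 MHz, folds to fs − 4.4 MHz = 1.8 MHz.
20.4 MHz mod fs = 1.8 MHz.
1.8 MHz ≤ fs/2 = 3.1 MHz, appears at 1.8 MHz.
22.8 MHz mod fs = 4.2 MHz.
4.2 MHz > fs/2 = 3.1 MHz, folds to fs − 4.2 MHz = 2 MHz.
Distinct values: {0.4 MHz, 1.8 MHz, 2 MHz}.

0.4 MHz, 1.8 MHz, 2 MHz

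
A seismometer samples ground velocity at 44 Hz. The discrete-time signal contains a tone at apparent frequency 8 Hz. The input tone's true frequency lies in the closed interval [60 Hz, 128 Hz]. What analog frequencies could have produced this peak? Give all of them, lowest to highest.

Frequencies that alias to 8 Hz are k·fs ± 8 Hz for integer k ≥ 0.
k=0: 8 Hz.
k=1: 36 Hz, 52 Hz.
k=2: 80 Hz, 96 Hz.
k=3: 124 Hz, 140 Hz.
k=4: 168 Hz, 184 Hz.
Within [60 Hz, 128 Hz]: 80 Hz, 96 Hz, 124 Hz.

80 Hz, 96 Hz, 124 Hz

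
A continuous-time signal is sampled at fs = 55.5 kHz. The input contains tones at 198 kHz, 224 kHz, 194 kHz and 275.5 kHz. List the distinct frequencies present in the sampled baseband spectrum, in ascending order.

fs/2 = 27.75 kHz.
198 kHz mod fs = 31.5 kHz.
31.5 kHz > fs/2 = 27.75 kHz, folds to fs − 31.5 kHz = 24 kHz.
224 kHz mod fs = 2 kHz.
2 kHz ≤ fs/2 = 27.75 kHz, appears at 2 kHz.
194 kHz mod fs = 27.5 kHz.
27.5 kHz ≤ fs/2 = 27.75 kHz, appears at 27.5 kHz.
275.5 kHz mod fs = 53.5 kHz.
53.5 kHz > fs/2 = 27.75 kHz, folds to fs − 53.5 kHz = 2 kHz.
Distinct values: {2 kHz, 24 kHz, 27.5 kHz}.

2 kHz, 24 kHz, 27.5 kHz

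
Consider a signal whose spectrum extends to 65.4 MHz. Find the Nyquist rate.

Nyquist rate = 2 × 65.4 MHz = 130.8 MHz.

130.8 MHz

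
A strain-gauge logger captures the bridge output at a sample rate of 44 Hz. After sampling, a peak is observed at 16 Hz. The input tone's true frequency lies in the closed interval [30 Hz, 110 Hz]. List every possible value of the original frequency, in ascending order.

60 Hz, 72 Hz, 104 Hz

Frequencies that alias to 16 Hz are k·fs ± 16 Hz for integer k ≥ 0.
k=0: 16 Hz.
k=1: 28 Hz, 60 Hz.
k=2: 72 Hz, 104 Hz.
k=3: 116 Hz, 148 Hz.
Within [30 Hz, 110 Hz]: 60 Hz, 72 Hz, 104 Hz.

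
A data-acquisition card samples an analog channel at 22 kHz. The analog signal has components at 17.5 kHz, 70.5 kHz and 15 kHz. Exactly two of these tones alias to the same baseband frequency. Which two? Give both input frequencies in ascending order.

fs/2 = 11 kHz.
17.5 kHz > fs/2 = 11 kHz, folds to fs − 17.5 kHz = 4.5 kHz.
70.5 kHz mod fs = 4.5 kHz.
4.5 kHz ≤ fs/2 = 11 kHz, appears at 4.5 kHz.
15 kHz > fs/2 = 11 kHz, folds to fs − 15 kHz = 7 kHz.
17.5 kHz and 70.5 kHz both map to 4.5 kHz.

17.5 kHz, 70.5 kHz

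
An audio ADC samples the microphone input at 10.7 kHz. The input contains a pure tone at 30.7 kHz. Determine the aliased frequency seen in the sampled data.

30.7 kHz mod fs = 9.3 kHz.
9.3 kHz > fs/2 = 5.35 kHz, folds to fs − 9.3 kHz = 1.4 kHz.

1.4 kHz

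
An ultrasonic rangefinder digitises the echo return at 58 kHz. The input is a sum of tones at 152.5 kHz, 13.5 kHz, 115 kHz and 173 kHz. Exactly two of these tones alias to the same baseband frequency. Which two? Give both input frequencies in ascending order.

115 kHz, 173 kHz

fs/2 = 29 kHz.
152.5 kHz mod fs = 36.5 kHz.
36.5 kHz > fs/2 = 29 kHz, folds to fs − 36.5 kHz = 21.5 kHz.
13.5 kHz ≤ fs/2 = 29 kHz, passes unchanged.
115 kHz mod fs = 57 kHz.
57 kHz > fs/2 = 29 kHz, folds to fs − 57 kHz = 1 kHz.
173 kHz mod fs = 57 kHz.
57 kHz > fs/2 = 29 kHz, folds to fs − 57 kHz = 1 kHz.
115 kHz and 173 kHz both map to 1 kHz.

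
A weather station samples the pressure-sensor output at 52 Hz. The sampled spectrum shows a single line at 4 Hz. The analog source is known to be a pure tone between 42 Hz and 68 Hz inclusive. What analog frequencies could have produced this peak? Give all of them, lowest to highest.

Frequencies that alias to 4 Hz are k·fs ± 4 Hz for integer k ≥ 0.
k=0: 4 Hz.
k=1: 48 Hz, 56 Hz.
k=2: 100 Hz, 108 Hz.
Within [42 Hz, 68 Hz]: 48 Hz, 56 Hz.

48 Hz, 56 Hz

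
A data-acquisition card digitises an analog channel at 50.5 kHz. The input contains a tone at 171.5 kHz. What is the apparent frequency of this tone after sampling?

20 kHz

171.5 kHz mod fs = 20 kHz.
20 kHz ≤ fs/2 = 25.25 kHz, appears at 20 kHz.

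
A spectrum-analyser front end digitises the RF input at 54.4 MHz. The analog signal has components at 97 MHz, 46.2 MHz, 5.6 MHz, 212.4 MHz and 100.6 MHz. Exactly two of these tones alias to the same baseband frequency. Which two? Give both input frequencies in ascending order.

fs/2 = 27.2 MHz.
97 MHz mod fs = 42.6 MHz.
42.6 MHz > fs/2 = 27.2 MHz, folds to fs − 42.6 MHz = 11.8 MHz.
46.2 MHz > fs/2 = 27.2 MHz, folds to fs − 46.2 MHz = 8.2 MHz.
5.6 MHz ≤ fs/2 = 27.2 MHz, passes unchanged.
212.4 MHz mod fs = 49.2 MHz.
49.2 MHz > fs/2 = 27.2 MHz, folds to fs − 49.2 MHz = 5.2 MHz.
100.6 MHz mod fs = 46.2 MHz.
46.2 MHz > fs/2 = 27.2 MHz, folds to fs − 46.2 MHz = 8.2 MHz.
46.2 MHz and 100.6 MHz both map to 8.2 MHz.

46.2 MHz, 100.6 MHz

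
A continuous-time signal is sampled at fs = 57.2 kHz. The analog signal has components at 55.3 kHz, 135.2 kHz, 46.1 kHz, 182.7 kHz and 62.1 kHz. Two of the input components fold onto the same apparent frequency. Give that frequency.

11.1 kHz

fs/2 = 28.6 kHz.
55.3 kHz > fs/2 = 28.6 kHz, folds to fs − 55.3 kHz = 1.9 kHz.
135.2 kHz mod fs = 20.8 kHz.
20.8 kHz ≤ fs/2 = 28.6 kHz, appears at 20.8 kHz.
46.1 kHz > fs/2 = 28.6 kHz, folds to fs − 46.1 kHz = 11.1 kHz.
182.7 kHz mod fs = 11.1 kHz.
11.1 kHz ≤ fs/2 = 28.6 kHz, appears at 11.1 kHz.
62.1 kHz mod fs = 4.9 kHz.
4.9 kHz ≤ fs/2 = 28.6 kHz, appears at 4.9 kHz.
46.1 kHz and 182.7 kHz both map to 11.1 kHz.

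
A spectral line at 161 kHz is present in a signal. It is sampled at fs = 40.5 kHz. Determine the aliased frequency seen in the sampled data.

1 kHz

161 kHz mod fs = 39.5 kHz.
39.5 kHz > fs/2 = 20.25 kHz, folds to fs − 39.5 kHz = 1 kHz.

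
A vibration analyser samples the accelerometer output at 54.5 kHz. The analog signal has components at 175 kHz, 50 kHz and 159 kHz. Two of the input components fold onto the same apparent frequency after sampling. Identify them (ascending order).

fs/2 = 27.25 kHz.
175 kHz mod fs = 11.5 kHz.
11.5 kHz ≤ fs/2 = 27.25 kHz, appears at 11.5 kHz.
50 kHz > fs/2 = 27.25 kHz, folds to fs − 50 kHz = 4.5 kHz.
159 kHz mod fs = 50 kHz.
50 kHz > fs/2 = 27.25 kHz, folds to fs − 50 kHz = 4.5 kHz.
50 kHz and 159 kHz both map to 4.5 kHz.

50 kHz, 159 kHz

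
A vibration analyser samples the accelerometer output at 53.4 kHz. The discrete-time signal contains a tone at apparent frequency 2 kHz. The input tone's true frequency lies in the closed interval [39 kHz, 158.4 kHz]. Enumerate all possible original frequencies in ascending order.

Frequencies that alias to 2 kHz are k·fs ± 2 kHz for integer k ≥ 0.
k=0: 2 kHz.
k=1: 51.4 kHz, 55.4 kHz.
k=2: 104.8 kHz, 108.8 kHz.
k=3: 158.2 kHz, 162.2 kHz.
k=4: 211.6 kHz, 215.6 kHz.
Within [39 kHz, 158.4 kHz]: 51.4 kHz, 55.4 kHz, 104.8 kHz, 108.8 kHz, 158.2 kHz.

51.4 kHz, 55.4 kHz, 104.8 kHz, 108.8 kHz, 158.2 kHz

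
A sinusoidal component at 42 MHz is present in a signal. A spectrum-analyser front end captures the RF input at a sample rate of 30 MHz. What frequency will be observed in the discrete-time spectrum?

12 MHz

42 MHz mod fs = 12 MHz.
12 MHz ≤ fs/2 = 15 MHz, appears at 12 MHz.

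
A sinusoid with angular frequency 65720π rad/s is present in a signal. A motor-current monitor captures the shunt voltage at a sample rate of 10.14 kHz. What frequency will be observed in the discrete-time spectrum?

2.44 kHz

ω = 65720π rad/s → f = ω/(2π) = 32860 Hz = 32.86 kHz.
32.86 kHz mod fs = 2.44 kHz.
2.44 kHz ≤ fs/2 = 5.07 kHz, appears at 2.44 kHz.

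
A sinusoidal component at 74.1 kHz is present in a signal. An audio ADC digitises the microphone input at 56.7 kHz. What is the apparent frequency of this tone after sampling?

74.1 kHz mod fs = 17.4 kHz.
17.4 kHz ≤ fs/2 = 28.35 kHz, appears at 17.4 kHz.

17.4 kHz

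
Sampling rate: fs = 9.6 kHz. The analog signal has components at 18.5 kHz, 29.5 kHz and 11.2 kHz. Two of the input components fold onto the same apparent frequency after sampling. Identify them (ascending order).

18.5 kHz, 29.5 kHz

fs/2 = 4.8 kHz.
18.5 kHz mod fs = 8.9 kHz.
8.9 kHz > fs/2 = 4.8 kHz, folds to fs − 8.9 kHz = 0.7 kHz.
29.5 kHz mod fs = 0.7 kHz.
0.7 kHz ≤ fs/2 = 4.8 kHz, appears at 0.7 kHz.
11.2 kHz mod fs = 1.6 kHz.
1.6 kHz ≤ fs/2 = 4.8 kHz, appears at 1.6 kHz.
18.5 kHz and 29.5 kHz both map to 0.7 kHz.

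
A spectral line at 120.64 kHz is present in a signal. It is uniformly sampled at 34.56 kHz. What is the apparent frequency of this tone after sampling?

120.64 kHz mod fs = 16.96 kHz.
16.96 kHz ≤ fs/2 = 17.28 kHz, appears at 16.96 kHz.

16.96 kHz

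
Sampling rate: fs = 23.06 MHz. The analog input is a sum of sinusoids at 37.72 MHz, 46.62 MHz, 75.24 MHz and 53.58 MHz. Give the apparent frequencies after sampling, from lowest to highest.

fs/2 = 11.53 MHz.
37.72 MHz mod fs = 14.66 MHz.
14.66 MHz > fs/2 = 11.53 MHz, folds to fs − 14.66 MHz = 8.4 MHz.
46.62 MHz mod fs = 0.5 MHz.
0.5 MHz ≤ fs/2 = 11.53 MHz, appears at 0.5 MHz.
75.24 MHz mod fs = 6.06 MHz.
6.06 MHz ≤ fs/2 = 11.53 MHz, appears at 6.06 MHz.
53.58 MHz mod fs = 7.46 MHz.
7.46 MHz ≤ fs/2 = 11.53 MHz, appears at 7.46 MHz.
Distinct values: {0.5 MHz, 6.06 MHz, 7.46 MHz, 8.4 MHz}.

0.5 MHz, 6.06 MHz, 7.46 MHz, 8.4 MHz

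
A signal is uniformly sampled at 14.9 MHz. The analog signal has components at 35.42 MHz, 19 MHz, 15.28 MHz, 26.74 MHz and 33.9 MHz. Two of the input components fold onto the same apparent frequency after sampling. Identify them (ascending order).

fs/2 = 7.45 MHz.
35.42 MHz mod fs = 5.62 MHz.
5.62 MHz ≤ fs/2 = 7.45 MHz, appears at 5.62 MHz.
19 MHz mod fs = 4.1 MHz.
4.1 MHz ≤ fs/2 = 7.45 MHz, appears at 4.1 MHz.
15.28 MHz mod fs = 0.38 MHz.
0.38 MHz ≤ fs/2 = 7.45 MHz, appears at 0.38 MHz.
26.74 MHz mod fs = 11.84 MHz.
11.84 MHz > fs/2 = 7.45 MHz, folds to fs − 11.84 MHz = 3.06 MHz.
33.9 MHz mod fs = 4.1 MHz.
4.1 MHz ≤ fs/2 = 7.45 MHz, appears at 4.1 MHz.
19 MHz and 33.9 MHz both map to 4.1 MHz.

19 MHz, 33.9 MHz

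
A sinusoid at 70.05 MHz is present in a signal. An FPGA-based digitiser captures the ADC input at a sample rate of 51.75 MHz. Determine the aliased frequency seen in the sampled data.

70.05 MHz mod fs = 18.3 MHz.
18.3 MHz ≤ fs/2 = 25.875 MHz, appears at 18.3 MHz.

18.3 MHz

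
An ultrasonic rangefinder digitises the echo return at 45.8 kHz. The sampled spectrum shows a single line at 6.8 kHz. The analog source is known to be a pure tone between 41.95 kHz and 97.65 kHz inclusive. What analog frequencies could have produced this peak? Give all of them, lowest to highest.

Frequencies that alias to 6.8 kHz are k·fs ± 6.8 kHz for integer k ≥ 0.
k=0: 6.8 kHz.
k=1: 39 kHz, 52.6 kHz.
k=2: 84.8 kHz, 98.4 kHz.
k=3: 130.6 kHz, 144.2 kHz.
Within [41.95 kHz, 97.65 kHz]: 52.6 kHz, 84.8 kHz.

52.6 kHz, 84.8 kHz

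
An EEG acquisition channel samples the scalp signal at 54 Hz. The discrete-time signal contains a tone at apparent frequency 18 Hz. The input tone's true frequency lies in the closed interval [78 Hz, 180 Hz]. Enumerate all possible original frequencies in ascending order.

Frequencies that alias to 18 Hz are k·fs ± 18 Hz for integer k ≥ 0.
k=0: 18 Hz.
k=1: 36 Hz, 72 Hz.
k=2: 90 Hz, 126 Hz.
k=3: 144 Hz, 180 Hz.
k=4: 198 Hz, 234 Hz.
Within [78 Hz, 180 Hz]: 90 Hz, 126 Hz, 144 Hz, 180 Hz.

90 Hz, 126 Hz, 144 Hz, 180 Hz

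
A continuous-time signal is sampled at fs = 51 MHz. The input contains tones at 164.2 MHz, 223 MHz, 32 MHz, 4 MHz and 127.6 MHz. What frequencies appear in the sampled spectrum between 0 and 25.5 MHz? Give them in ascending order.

fs/2 = 25.5 MHz.
164.2 MHz mod fs = 11.2 MHz.
11.2 MHz ≤ fs/2 = 25.5 MHz, appears at 11.2 MHz.
223 MHz mod fs = 19 MHz.
19 MHz ≤ fs/2 = 25.5 MHz, appears at 19 MHz.
32 MHz > fs/2 = 25.5 MHz, folds to fs − 32 MHz = 19 MHz.
4 MHz ≤ fs/2 = 25.5 MHz, passes unchanged.
127.6 MHz mod fs = 25.6 MHz.
25.6 MHz > fs/2 = 25.5 MHz, folds to fs − 25.6 MHz = 25.4 MHz.
Distinct values: {4 MHz, 11.2 MHz, 19 MHz, 25.4 MHz}.

4 MHz, 11.2 MHz, 19 MHz, 25.4 MHz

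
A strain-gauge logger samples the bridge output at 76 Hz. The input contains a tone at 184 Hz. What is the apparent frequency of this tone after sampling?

32 Hz

184 Hz mod fs = 32 Hz.
32 Hz ≤ fs/2 = 38 Hz, appears at 32 Hz.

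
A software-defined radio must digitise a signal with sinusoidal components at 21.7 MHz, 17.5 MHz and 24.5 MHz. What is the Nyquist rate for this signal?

49 MHz

Highest-frequency component: 24.5 MHz.
Nyquist rate = 2 × 24.5 MHz = 49 MHz.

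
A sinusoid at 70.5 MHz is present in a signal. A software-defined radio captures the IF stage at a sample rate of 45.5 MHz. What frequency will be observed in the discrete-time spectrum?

70.5 MHz mod fs = 25 MHz.
25 MHz > fs/2 = 22.75 MHz, folds to fs − 25 MHz = 20.5 MHz.

20.5 MHz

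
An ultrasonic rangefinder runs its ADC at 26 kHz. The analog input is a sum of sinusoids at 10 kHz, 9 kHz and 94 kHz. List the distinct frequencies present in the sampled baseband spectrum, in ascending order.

9 kHz, 10 kHz

fs/2 = 13 kHz.
10 kHz ≤ fs/2 = 13 kHz, passes unchanged.
9 kHz ≤ fs/2 = 13 kHz, passes unchanged.
94 kHz mod fs = 16 kHz.
16 kHz > fs/2 = 13 kHz, folds to fs − 16 kHz = 10 kHz.
Distinct values: {9 kHz, 10 kHz}.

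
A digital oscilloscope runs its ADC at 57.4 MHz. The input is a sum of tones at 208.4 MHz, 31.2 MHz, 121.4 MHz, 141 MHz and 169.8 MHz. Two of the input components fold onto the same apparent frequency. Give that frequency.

26.2 MHz

fs/2 = 28.7 MHz.
208.4 MHz mod fs = 36.2 MHz.
36.2 MHz > fs/2 = 28.7 MHz, folds to fs − 36.2 MHz = 21.2 MHz.
31.2 MHz > fs/2 = 28.7 MHz, folds to fs − 31.2 MHz = 26.2 MHz.
121.4 MHz mod fs = 6.6 MHz.
6.6 MHz ≤ fs/2 = 28.7 MHz, appears at 6.6 MHz.
141 MHz mod fs = 26.2 MHz.
26.2 MHz ≤ fs/2 = 28.7 MHz, appears at 26.2 MHz.
169.8 MHz mod fs = 55 MHz.
55 MHz > fs/2 = 28.7 MHz, folds to fs − 55 MHz = 2.4 MHz.
31.2 MHz and 141 MHz both map to 26.2 MHz.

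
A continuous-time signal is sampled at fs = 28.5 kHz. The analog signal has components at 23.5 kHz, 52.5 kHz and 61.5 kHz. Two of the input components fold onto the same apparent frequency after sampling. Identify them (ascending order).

52.5 kHz, 61.5 kHz

fs/2 = 14.25 kHz.
23.5 kHz > fs/2 = 14.25 kHz, folds to fs − 23.5 kHz = 5 kHz.
52.5 kHz mod fs = 24 kHz.
24 kHz > fs/2 = 14.25 kHz, folds to fs − 24 kHz = 4.5 kHz.
61.5 kHz mod fs = 4.5 kHz.
4.5 kHz ≤ fs/2 = 14.25 kHz, appears at 4.5 kHz.
52.5 kHz and 61.5 kHz both map to 4.5 kHz.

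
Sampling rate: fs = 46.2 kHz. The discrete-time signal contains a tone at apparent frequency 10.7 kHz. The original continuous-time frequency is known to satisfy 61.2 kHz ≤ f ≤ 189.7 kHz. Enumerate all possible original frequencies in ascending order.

81.7 kHz, 103.1 kHz, 127.9 kHz, 149.3 kHz, 174.1 kHz

Frequencies that alias to 10.7 kHz are k·fs ± 10.7 kHz for integer k ≥ 0.
k=0: 10.7 kHz.
k=1: 35.5 kHz, 56.9 kHz.
k=2: 81.7 kHz, 103.1 kHz.
k=3: 127.9 kHz, 149.3 kHz.
k=4: 174.1 kHz, 195.5 kHz.
k=5: 220.3 kHz, 241.7 kHz.
Within [61.2 kHz, 189.7 kHz]: 81.7 kHz, 103.1 kHz, 127.9 kHz, 149.3 kHz, 174.1 kHz.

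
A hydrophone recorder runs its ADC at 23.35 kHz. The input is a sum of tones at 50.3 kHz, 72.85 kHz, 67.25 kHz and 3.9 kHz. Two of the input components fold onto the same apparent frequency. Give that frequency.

2.8 kHz

fs/2 = 11.675 kHz.
50.3 kHz mod fs = 3.6 kHz.
3.6 kHz ≤ fs/2 = 11.675 kHz, appears at 3.6 kHz.
72.85 kHz mod fs = 2.8 kHz.
2.8 kHz ≤ fs/2 = 11.675 kHz, appears at 2.8 kHz.
67.25 kHz mod fs = 20.55 kHz.
20.55 kHz > fs/2 = 11.675 kHz, folds to fs − 20.55 kHz = 2.8 kHz.
3.9 kHz ≤ fs/2 = 11.675 kHz, passes unchanged.
67.25 kHz and 72.85 kHz both map to 2.8 kHz.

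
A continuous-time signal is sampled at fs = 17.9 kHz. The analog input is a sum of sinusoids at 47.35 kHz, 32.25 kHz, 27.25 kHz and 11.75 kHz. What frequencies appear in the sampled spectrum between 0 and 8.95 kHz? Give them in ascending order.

fs/2 = 8.95 kHz.
47.35 kHz mod fs = 11.55 kHz.
11.55 kHz > fs/2 = 8.95 kHz, folds to fs − 11.55 kHz = 6.35 kHz.
32.25 kHz mod fs = 14.35 kHz.
14.35 kHz > fs/2 = 8.95 kHz, folds to fs − 14.35 kHz = 3.55 kHz.
27.25 kHz mod fs = 9.35 kHz.
9.35 kHz > fs/2 = 8.95 kHz, folds to fs − 9.35 kHz = 8.55 kHz.
11.75 kHz > fs/2 = 8.95 kHz, folds to fs − 11.75 kHz = 6.15 kHz.
Distinct values: {3.55 kHz, 6.15 kHz, 6.35 kHz, 8.55 kHz}.

3.55 kHz, 6.15 kHz, 6.35 kHz, 8.55 kHz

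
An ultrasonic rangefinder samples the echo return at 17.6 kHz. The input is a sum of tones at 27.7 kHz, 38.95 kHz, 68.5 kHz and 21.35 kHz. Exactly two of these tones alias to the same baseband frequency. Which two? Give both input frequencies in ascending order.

fs/2 = 8.8 kHz.
27.7 kHz mod fs = 10.1 kHz.
10.1 kHz > fs/2 = 8.8 kHz, folds to fs − 10.1 kHz = 7.5 kHz.
38.95 kHz mod fs = 3.75 kHz.
3.75 kHz ≤ fs/2 = 8.8 kHz, appears at 3.75 kHz.
68.5 kHz mod fs = 15.7 kHz.
15.7 kHz > fs/2 = 8.8 kHz, folds to fs − 15.7 kHz = 1.9 kHz.
21.35 kHz mod fs = 3.75 kHz.
3.75 kHz ≤ fs/2 = 8.8 kHz, appears at 3.75 kHz.
21.35 kHz and 38.95 kHz both map to 3.75 kHz.

21.35 kHz, 38.95 kHz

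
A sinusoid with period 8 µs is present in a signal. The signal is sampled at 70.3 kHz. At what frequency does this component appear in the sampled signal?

T = 8 µs → f = 1/T = 125 kHz.
125 kHz mod fs = 54.7 kHz.
54.7 kHz > fs/2 = 35.15 kHz, folds to fs − 54.7 kHz = 15.6 kHz.

15.6 kHz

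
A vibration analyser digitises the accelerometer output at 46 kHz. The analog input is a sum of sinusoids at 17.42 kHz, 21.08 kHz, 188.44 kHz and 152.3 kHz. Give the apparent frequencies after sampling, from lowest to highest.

fs/2 = 23 kHz.
17.42 kHz ≤ fs/2 = 23 kHz, passes unchanged.
21.08 kHz ≤ fs/2 = 23 kHz, passes unchanged.
188.44 kHz mod fs = 4.44 kHz.
4.44 kHz ≤ fs/2 = 23 kHz, appears at 4.44 kHz.
152.3 kHz mod fs = 14.3 kHz.
14.3 kHz ≤ fs/2 = 23 kHz, appears at 14.3 kHz.
Distinct values: {4.44 kHz, 14.3 kHz, 17.42 kHz, 21.08 kHz}.

4.44 kHz, 14.3 kHz, 17.42 kHz, 21.08 kHz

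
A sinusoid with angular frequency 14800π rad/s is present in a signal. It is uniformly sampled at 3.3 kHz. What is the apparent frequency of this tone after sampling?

0.8 kHz

ω = 14800π rad/s → f = ω/(2π) = 7400 Hz = 7.4 kHz.
7.4 kHz mod fs = 0.8 kHz.
0.8 kHz ≤ fs/2 = 1.65 kHz, appears at 0.8 kHz.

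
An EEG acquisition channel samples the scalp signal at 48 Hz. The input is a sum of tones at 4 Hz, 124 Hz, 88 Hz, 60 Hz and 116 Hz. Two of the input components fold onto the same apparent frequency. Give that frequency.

20 Hz

fs/2 = 24 Hz.
4 Hz ≤ fs/2 = 24 Hz, passes unchanged.
124 Hz mod fs = 28 Hz.
28 Hz > fs/2 = 24 Hz, folds to fs − 28 Hz = 20 Hz.
88 Hz mod fs = 40 Hz.
40 Hz > fs/2 = 24 Hz, folds to fs − 40 Hz = 8 Hz.
60 Hz mod fs = 12 Hz.
12 Hz ≤ fs/2 = 24 Hz, appears at 12 Hz.
116 Hz mod fs = 20 Hz.
20 Hz ≤ fs/2 = 24 Hz, appears at 20 Hz.
116 Hz and 124 Hz both map to 20 Hz.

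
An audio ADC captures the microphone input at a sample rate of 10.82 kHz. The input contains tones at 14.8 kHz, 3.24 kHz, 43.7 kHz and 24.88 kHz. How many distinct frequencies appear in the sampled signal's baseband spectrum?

3

fs/2 = 5.41 kHz.
14.8 kHz mod fs = 3.98 kHz.
3.98 kHz ≤ fs/2 = 5.41 kHz, appears at 3.98 kHz.
3.24 kHz ≤ fs/2 = 5.41 kHz, passes unchanged.
43.7 kHz mod fs = 0.42 kHz.
0.42 kHz ≤ fs/2 = 5.41 kHz, appears at 0.42 kHz.
24.88 kHz mod fs = 3.24 kHz.
3.24 kHz ≤ fs/2 = 5.41 kHz, appears at 3.24 kHz.
Distinct values: {0.42 kHz, 3.24 kHz, 3.98 kHz} → 3.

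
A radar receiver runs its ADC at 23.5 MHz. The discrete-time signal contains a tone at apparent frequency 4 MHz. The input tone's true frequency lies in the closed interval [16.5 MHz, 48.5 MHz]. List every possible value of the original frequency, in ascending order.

Frequencies that alias to 4 MHz are k·fs ± 4 MHz for integer k ≥ 0.
k=0: 4 MHz.
k=1: 19.5 MHz, 27.5 MHz.
k=2: 43 MHz, 51 MHz.
k=3: 66.5 MHz, 74.5 MHz.
Within [16.5 MHz, 48.5 MHz]: 19.5 MHz, 27.5 MHz, 43 MHz.

19.5 MHz, 27.5 MHz, 43 MHz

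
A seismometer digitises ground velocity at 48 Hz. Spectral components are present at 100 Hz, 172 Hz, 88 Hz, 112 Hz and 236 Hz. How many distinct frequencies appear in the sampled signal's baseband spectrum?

4

fs/2 = 24 Hz.
100 Hz mod fs = 4 Hz.
4 Hz ≤ fs/2 = 24 Hz, appears at 4 Hz.
172 Hz mod fs = 28 Hz.
28 Hz > fs/2 = 24 Hz, folds to fs − 28 Hz = 20 Hz.
88 Hz mod fs = 40 Hz.
40 Hz > fs/2 = 24 Hz, folds to fs − 40 Hz = 8 Hz.
112 Hz mod fs = 16 Hz.
16 Hz ≤ fs/2 = 24 Hz, appears at 16 Hz.
236 Hz mod fs = 44 Hz.
44 Hz > fs/2 = 24 Hz, folds to fs − 44 Hz = 4 Hz.
Distinct values: {4 Hz, 8 Hz, 16 Hz, 20 Hz} → 4.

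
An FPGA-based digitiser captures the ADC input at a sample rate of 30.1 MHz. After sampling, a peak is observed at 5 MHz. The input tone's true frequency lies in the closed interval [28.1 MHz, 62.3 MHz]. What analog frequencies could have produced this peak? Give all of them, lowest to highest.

35.1 MHz, 55.2 MHz

Frequencies that alias to 5 MHz are k·fs ± 5 MHz for integer k ≥ 0.
k=0: 5 MHz.
k=1: 25.1 MHz, 35.1 MHz.
k=2: 55.2 MHz, 65.2 MHz.
k=3: 85.3 MHz, 95.3 MHz.
Within [28.1 MHz, 62.3 MHz]: 35.1 MHz, 55.2 MHz.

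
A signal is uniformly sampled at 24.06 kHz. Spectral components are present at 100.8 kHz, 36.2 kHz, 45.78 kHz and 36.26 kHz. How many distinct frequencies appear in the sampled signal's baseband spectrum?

4

fs/2 = 12.03 kHz.
100.8 kHz mod fs = 4.56 kHz.
4.56 kHz ≤ fs/2 = 12.03 kHz, appears at 4.56 kHz.
36.2 kHz mod fs = 12.14 kHz.
12.14 kHz > fs/2 = 12.03 kHz, folds to fs − 12.14 kHz = 11.92 kHz.
45.78 kHz mod fs = 21.72 kHz.
21.72 kHz > fs/2 = 12.03 kHz, folds to fs − 21.72 kHz = 2.34 kHz.
36.26 kHz mod fs = 12.2 kHz.
12.2 kHz > fs/2 = 12.03 kHz, folds to fs − 12.2 kHz = 11.86 kHz.
Distinct values: {2.34 kHz, 4.56 kHz, 11.86 kHz, 11.92 kHz} → 4.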